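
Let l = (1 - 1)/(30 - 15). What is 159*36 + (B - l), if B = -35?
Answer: 5689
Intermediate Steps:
l = 0 (l = 0/15 = 0*(1/15) = 0)
159*36 + (B - l) = 159*36 + (-35 - 1*0) = 5724 + (-35 + 0) = 5724 - 35 = 5689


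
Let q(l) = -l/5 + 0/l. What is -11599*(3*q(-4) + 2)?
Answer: -255178/5 ≈ -51036.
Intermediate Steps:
q(l) = -l/5 (q(l) = -l*(⅕) + 0 = -l/5 + 0 = -l/5)
-11599*(3*q(-4) + 2) = -11599*(3*(-⅕*(-4)) + 2) = -11599*(3*(⅘) + 2) = -11599*(12/5 + 2) = -11599*22/5 = -255178/5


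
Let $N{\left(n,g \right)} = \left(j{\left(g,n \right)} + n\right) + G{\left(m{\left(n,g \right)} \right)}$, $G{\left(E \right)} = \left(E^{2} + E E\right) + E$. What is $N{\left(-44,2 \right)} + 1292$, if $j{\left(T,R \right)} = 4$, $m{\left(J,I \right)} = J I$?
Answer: $16652$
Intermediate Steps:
$m{\left(J,I \right)} = I J$
$G{\left(E \right)} = E + 2 E^{2}$ ($G{\left(E \right)} = \left(E^{2} + E^{2}\right) + E = 2 E^{2} + E = E + 2 E^{2}$)
$N{\left(n,g \right)} = 4 + n + g n \left(1 + 2 g n\right)$ ($N{\left(n,g \right)} = \left(4 + n\right) + g n \left(1 + 2 g n\right) = 4 + n + g n \left(1 + 2 g n\right)$)
$N{\left(-44,2 \right)} + 1292 = \left(4 - 44 + 2 \left(-44\right) \left(1 + 2 \cdot 2 \left(-44\right)\right)\right) + 1292 = \left(4 - 44 + 2 \left(-44\right) \left(1 - 176\right)\right) + 1292 = \left(4 - 44 + 2 \left(-44\right) \left(-175\right)\right) + 1292 = \left(4 - 44 + 15400\right) + 1292 = 15360 + 1292 = 16652$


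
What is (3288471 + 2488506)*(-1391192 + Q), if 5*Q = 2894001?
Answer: -23465843717943/5 ≈ -4.6932e+12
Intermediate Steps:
Q = 2894001/5 (Q = (⅕)*2894001 = 2894001/5 ≈ 5.7880e+5)
(3288471 + 2488506)*(-1391192 + Q) = (3288471 + 2488506)*(-1391192 + 2894001/5) = 5776977*(-4061959/5) = -23465843717943/5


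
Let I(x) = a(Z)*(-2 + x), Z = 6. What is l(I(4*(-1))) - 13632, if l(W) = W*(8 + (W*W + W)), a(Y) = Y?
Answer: -59280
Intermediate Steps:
I(x) = -12 + 6*x (I(x) = 6*(-2 + x) = -12 + 6*x)
l(W) = W*(8 + W + W²) (l(W) = W*(8 + (W² + W)) = W*(8 + (W + W²)) = W*(8 + W + W²))
l(I(4*(-1))) - 13632 = (-12 + 6*(4*(-1)))*(8 + (-12 + 6*(4*(-1))) + (-12 + 6*(4*(-1)))²) - 13632 = (-12 + 6*(-4))*(8 + (-12 + 6*(-4)) + (-12 + 6*(-4))²) - 13632 = (-12 - 24)*(8 + (-12 - 24) + (-12 - 24)²) - 13632 = -36*(8 - 36 + (-36)²) - 13632 = -36*(8 - 36 + 1296) - 13632 = -36*1268 - 13632 = -45648 - 13632 = -59280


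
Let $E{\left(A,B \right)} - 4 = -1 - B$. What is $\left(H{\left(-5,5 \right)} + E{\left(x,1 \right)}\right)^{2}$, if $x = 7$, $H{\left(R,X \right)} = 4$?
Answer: $36$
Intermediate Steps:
$E{\left(A,B \right)} = 3 - B$ ($E{\left(A,B \right)} = 4 - \left(1 + B\right) = 3 - B$)
$\left(H{\left(-5,5 \right)} + E{\left(x,1 \right)}\right)^{2} = \left(4 + \left(3 - 1\right)\right)^{2} = \left(4 + 2\right)^{2} = 6^{2} = 36$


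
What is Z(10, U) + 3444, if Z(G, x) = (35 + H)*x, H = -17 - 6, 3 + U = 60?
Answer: 4128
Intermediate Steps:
U = 57 (U = -3 + 60 = 57)
H = -23
Z(G, x) = 12*x (Z(G, x) = (35 - 23)*x = 12*x)
Z(10, U) + 3444 = 12*57 + 3444 = 684 + 3444 = 4128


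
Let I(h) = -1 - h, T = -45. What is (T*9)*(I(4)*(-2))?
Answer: -4050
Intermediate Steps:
(T*9)*(I(4)*(-2)) = (-45*9)*((-1 - 1*4)*(-2)) = -405*(-1 - 4)*(-2) = -(-2025)*(-2) = -405*10 = -4050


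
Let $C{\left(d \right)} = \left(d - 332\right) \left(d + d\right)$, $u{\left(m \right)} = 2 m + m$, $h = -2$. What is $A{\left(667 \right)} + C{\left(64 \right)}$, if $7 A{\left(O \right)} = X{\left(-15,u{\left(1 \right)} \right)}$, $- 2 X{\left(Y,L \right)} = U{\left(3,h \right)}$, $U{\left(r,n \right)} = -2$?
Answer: $- \frac{240127}{7} \approx -34304.0$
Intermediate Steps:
$u{\left(m \right)} = 3 m$
$X{\left(Y,L \right)} = 1$ ($X{\left(Y,L \right)} = \left(- \frac{1}{2}\right) \left(-2\right) = 1$)
$A{\left(O \right)} = \frac{1}{7}$ ($A{\left(O \right)} = \frac{1}{7} \cdot 1 = \frac{1}{7}$)
$C{\left(d \right)} = 2 d \left(-332 + d\right)$ ($C{\left(d \right)} = \left(-332 + d\right) 2 d = 2 d \left(-332 + d\right)$)
$A{\left(667 \right)} + C{\left(64 \right)} = \frac{1}{7} + 2 \cdot 64 \left(-332 + 64\right) = \frac{1}{7} + 2 \cdot 64 \left(-268\right) = \frac{1}{7} - 34304 = - \frac{240127}{7}$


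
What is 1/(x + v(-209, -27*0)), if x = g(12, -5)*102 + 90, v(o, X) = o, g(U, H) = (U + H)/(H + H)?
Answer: -5/952 ≈ -0.0052521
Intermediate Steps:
g(U, H) = (H + U)/(2*H) (g(U, H) = (H + U)/((2*H)) = (H + U)*(1/(2*H)) = (H + U)/(2*H))
x = 93/5 (x = ((½)*(-5 + 12)/(-5))*102 + 90 = ((½)*(-⅕)*7)*102 + 90 = -7/10*102 + 90 = -357/5 + 90 = 93/5 ≈ 18.600)
1/(x + v(-209, -27*0)) = 1/(93/5 - 209) = 1/(-952/5) = -5/952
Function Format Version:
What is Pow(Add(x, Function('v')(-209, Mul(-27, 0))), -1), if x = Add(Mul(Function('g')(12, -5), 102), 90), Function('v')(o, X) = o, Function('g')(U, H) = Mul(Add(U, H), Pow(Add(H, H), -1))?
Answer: Rational(-5, 952) ≈ -0.0052521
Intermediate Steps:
Function('g')(U, H) = Mul(Rational(1, 2), Pow(H, -1), Add(H, U)) (Function('g')(U, H) = Mul(Add(H, U), Pow(Mul(2, H), -1)) = Mul(Add(H, U), Mul(Rational(1, 2), Pow(H, -1))) = Mul(Rational(1, 2), Pow(H, -1), Add(H, U)))
x = Rational(93, 5) (x = Add(Mul(Mul(Rational(1, 2), Pow(-5, -1), Add(-5, 12)), 102), 90) = Add(Mul(Mul(Rational(1, 2), Rational(-1, 5), 7), 102), 90) = Add(Mul(Rational(-7, 10), 102), 90) = Add(Rational(-357, 5), 90) = Rational(93, 5) ≈ 18.600)
Pow(Add(x, Function('v')(-209, Mul(-27, 0))), -1) = Pow(Add(Rational(93, 5), -209), -1) = Pow(Rational(-952, 5), -1) = Rational(-5, 952)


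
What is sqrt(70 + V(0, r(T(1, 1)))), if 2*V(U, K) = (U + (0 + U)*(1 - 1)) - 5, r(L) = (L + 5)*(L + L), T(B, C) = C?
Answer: 3*sqrt(30)/2 ≈ 8.2158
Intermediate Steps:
r(L) = 2*L*(5 + L) (r(L) = (5 + L)*(2*L) = 2*L*(5 + L))
V(U, K) = -5/2 + U/2 (V(U, K) = ((U + (0 + U)*(1 - 1)) - 5)/2 = ((U + U*0) - 5)/2 = ((U + 0) - 5)/2 = (U - 5)/2 = (-5 + U)/2 = -5/2 + U/2)
sqrt(70 + V(0, r(T(1, 1)))) = sqrt(70 + (-5/2 + (1/2)*0)) = sqrt(70 + (-5/2 + 0)) = sqrt(70 - 5/2) = sqrt(135/2) = 3*sqrt(30)/2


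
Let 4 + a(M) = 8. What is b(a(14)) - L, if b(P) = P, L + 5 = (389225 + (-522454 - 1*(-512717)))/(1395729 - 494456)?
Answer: 7731969/901273 ≈ 8.5789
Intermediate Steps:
a(M) = 4 (a(M) = -4 + 8 = 4)
L = -4126877/901273 (L = -5 + (389225 + (-522454 - 1*(-512717)))/(1395729 - 494456) = -5 + (389225 + (-522454 + 512717))/901273 = -5 + (389225 - 9737)*(1/901273) = -5 + 379488*(1/901273) = -5 + 379488/901273 = -4126877/901273 ≈ -4.5789)
b(a(14)) - L = 4 - 1*(-4126877/901273) = 4 + 4126877/901273 = 7731969/901273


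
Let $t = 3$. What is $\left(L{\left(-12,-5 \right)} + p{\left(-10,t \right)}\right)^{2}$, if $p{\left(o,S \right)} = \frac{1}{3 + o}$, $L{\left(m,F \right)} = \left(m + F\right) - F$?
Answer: $\frac{7225}{49} \approx 147.45$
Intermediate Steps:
$L{\left(m,F \right)} = m$ ($L{\left(m,F \right)} = \left(F + m\right) - F = m$)
$\left(L{\left(-12,-5 \right)} + p{\left(-10,t \right)}\right)^{2} = \left(-12 + \frac{1}{3 - 10}\right)^{2} = \left(-12 + \frac{1}{-7}\right)^{2} = \left(-12 - \frac{1}{7}\right)^{2} = \left(- \frac{85}{7}\right)^{2} = \frac{7225}{49}$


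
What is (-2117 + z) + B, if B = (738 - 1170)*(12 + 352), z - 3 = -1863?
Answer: -161225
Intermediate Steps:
z = -1860 (z = 3 - 1863 = -1860)
B = -157248 (B = -432*364 = -157248)
(-2117 + z) + B = (-2117 - 1860) - 157248 = -3977 - 157248 = -161225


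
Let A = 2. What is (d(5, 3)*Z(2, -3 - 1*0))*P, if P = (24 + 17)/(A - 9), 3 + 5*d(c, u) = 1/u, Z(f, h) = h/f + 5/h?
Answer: -3116/315 ≈ -9.8921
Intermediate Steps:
Z(f, h) = 5/h + h/f
d(c, u) = -3/5 + 1/(5*u)
P = -41/7 (P = (24 + 17)/(2 - 9) = 41/(-7) = 41*(-1/7) = -41/7 ≈ -5.8571)
(d(5, 3)*Z(2, -3 - 1*0))*P = (((1/5)*(1 - 3*3)/3)*(5/(-3 - 1*0) + (-3 - 1*0)/2))*(-41/7) = (((1/5)*(1/3)*(1 - 9))*(5/(-3 + 0) + (-3 + 0)*(1/2)))*(-41/7) = (((1/5)*(1/3)*(-8))*(5/(-3) - 3*1/2))*(-41/7) = -8*(5*(-1/3) - 3/2)/15*(-41/7) = -8*(-5/3 - 3/2)/15*(-41/7) = -8/15*(-19/6)*(-41/7) = (76/45)*(-41/7) = -3116/315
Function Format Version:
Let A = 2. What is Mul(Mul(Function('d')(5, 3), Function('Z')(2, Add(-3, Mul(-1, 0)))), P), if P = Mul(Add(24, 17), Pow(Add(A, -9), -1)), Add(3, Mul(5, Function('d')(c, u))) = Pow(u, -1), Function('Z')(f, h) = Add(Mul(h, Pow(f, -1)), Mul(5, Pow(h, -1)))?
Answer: Rational(-3116, 315) ≈ -9.8921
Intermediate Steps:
Function('Z')(f, h) = Add(Mul(5, Pow(h, -1)), Mul(h, Pow(f, -1)))
Function('d')(c, u) = Add(Rational(-3, 5), Mul(Rational(1, 5), Pow(u, -1)))
P = Rational(-41, 7) (P = Mul(Add(24, 17), Pow(Add(2, -9), -1)) = Mul(41, Pow(-7, -1)) = Mul(41, Rational(-1, 7)) = Rational(-41, 7) ≈ -5.8571)
Mul(Mul(Function('d')(5, 3), Function('Z')(2, Add(-3, Mul(-1, 0)))), P) = Mul(Mul(Mul(Rational(1, 5), Pow(3, -1), Add(1, Mul(-3, 3))), Add(Mul(5, Pow(Add(-3, Mul(-1, 0)), -1)), Mul(Add(-3, Mul(-1, 0)), Pow(2, -1)))), Rational(-41, 7)) = Mul(Mul(Mul(Rational(1, 5), Rational(1, 3), Add(1, -9)), Add(Mul(5, Pow(Add(-3, 0), -1)), Mul(Add(-3, 0), Rational(1, 2)))), Rational(-41, 7)) = Mul(Mul(Mul(Rational(1, 5), Rational(1, 3), -8), Add(Mul(5, Pow(-3, -1)), Mul(-3, Rational(1, 2)))), Rational(-41, 7)) = Mul(Mul(Rational(-8, 15), Add(Mul(5, Rational(-1, 3)), Rational(-3, 2))), Rational(-41, 7)) = Mul(Mul(Rational(-8, 15), Add(Rational(-5, 3), Rational(-3, 2))), Rational(-41, 7)) = Mul(Mul(Rational(-8, 15), Rational(-19, 6)), Rational(-41, 7)) = Mul(Rational(76, 45), Rational(-41, 7)) = Rational(-3116, 315)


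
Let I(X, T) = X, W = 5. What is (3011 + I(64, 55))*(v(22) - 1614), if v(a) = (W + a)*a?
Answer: -3136500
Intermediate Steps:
v(a) = a*(5 + a) (v(a) = (5 + a)*a = a*(5 + a))
(3011 + I(64, 55))*(v(22) - 1614) = (3011 + 64)*(22*(5 + 22) - 1614) = 3075*(22*27 - 1614) = 3075*(594 - 1614) = 3075*(-1020) = -3136500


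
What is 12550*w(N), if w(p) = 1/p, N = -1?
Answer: -12550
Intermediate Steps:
w(p) = 1/p
12550*w(N) = 12550/(-1) = 12550*(-1) = -12550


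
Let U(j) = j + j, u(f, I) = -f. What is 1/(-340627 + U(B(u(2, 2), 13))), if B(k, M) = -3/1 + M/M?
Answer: -1/340631 ≈ -2.9357e-6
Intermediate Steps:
B(k, M) = -2 (B(k, M) = -3*1 + 1 = -3 + 1 = -2)
U(j) = 2*j
1/(-340627 + U(B(u(2, 2), 13))) = 1/(-340627 + 2*(-2)) = 1/(-340627 - 4) = 1/(-340631) = -1/340631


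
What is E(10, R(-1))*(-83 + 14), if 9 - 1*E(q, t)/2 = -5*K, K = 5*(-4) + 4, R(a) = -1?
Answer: 9798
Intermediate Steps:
K = -16 (K = -20 + 4 = -16)
E(q, t) = -142 (E(q, t) = 18 - (-10)*(-16) = 18 - 2*80 = 18 - 160 = -142)
E(10, R(-1))*(-83 + 14) = -142*(-83 + 14) = -142*(-69) = 9798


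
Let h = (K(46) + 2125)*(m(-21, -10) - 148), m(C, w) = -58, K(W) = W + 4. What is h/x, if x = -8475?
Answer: 5974/113 ≈ 52.867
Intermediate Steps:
K(W) = 4 + W
h = -448050 (h = ((4 + 46) + 2125)*(-58 - 148) = (50 + 2125)*(-206) = 2175*(-206) = -448050)
h/x = -448050/(-8475) = -448050*(-1/8475) = 5974/113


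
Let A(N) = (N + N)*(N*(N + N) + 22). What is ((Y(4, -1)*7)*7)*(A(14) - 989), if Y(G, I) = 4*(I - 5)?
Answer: -12469128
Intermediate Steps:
A(N) = 2*N*(22 + 2*N**2) (A(N) = (2*N)*(N*(2*N) + 22) = (2*N)*(2*N**2 + 22) = (2*N)*(22 + 2*N**2) = 2*N*(22 + 2*N**2))
Y(G, I) = -20 + 4*I (Y(G, I) = 4*(-5 + I) = -20 + 4*I)
((Y(4, -1)*7)*7)*(A(14) - 989) = (((-20 + 4*(-1))*7)*7)*(4*14*(11 + 14**2) - 989) = (((-20 - 4)*7)*7)*(4*14*(11 + 196) - 989) = (-24*7*7)*(4*14*207 - 989) = (-168*7)*(11592 - 989) = -1176*10603 = -12469128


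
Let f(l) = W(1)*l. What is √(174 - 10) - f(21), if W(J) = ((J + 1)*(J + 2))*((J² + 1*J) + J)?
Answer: -378 + 2*√41 ≈ -365.19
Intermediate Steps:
W(J) = (1 + J)*(2 + J)*(J² + 2*J) (W(J) = ((1 + J)*(2 + J))*((J² + J) + J) = ((1 + J)*(2 + J))*((J + J²) + J) = ((1 + J)*(2 + J))*(J² + 2*J) = (1 + J)*(2 + J)*(J² + 2*J))
f(l) = 18*l (f(l) = (1*(4 + 1³ + 5*1² + 8*1))*l = (1*(4 + 1 + 5*1 + 8))*l = (1*(4 + 1 + 5 + 8))*l = (1*18)*l = 18*l)
√(174 - 10) - f(21) = √(174 - 10) - 18*21 = √164 - 1*378 = 2*√41 - 378 = -378 + 2*√41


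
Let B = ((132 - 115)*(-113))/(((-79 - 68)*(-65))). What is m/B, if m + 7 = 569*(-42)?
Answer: 228412275/1921 ≈ 1.1890e+5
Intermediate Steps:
B = -1921/9555 (B = (17*(-113))/((-147*(-65))) = -1921/9555 ≈ -0.20105)
m = -23905 (m = -7 + 569*(-42) = -7 - 23898 = -23905)
m/B = -23905/(-1921/9555) = -23905*(-9555/1921) = 228412275/1921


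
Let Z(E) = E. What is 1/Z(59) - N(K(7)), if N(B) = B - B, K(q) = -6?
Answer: 1/59 ≈ 0.016949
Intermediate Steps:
N(B) = 0
1/Z(59) - N(K(7)) = 1/59 - 1*0 = 1/59 + 0 = 1/59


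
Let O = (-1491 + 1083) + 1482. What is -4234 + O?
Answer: -3160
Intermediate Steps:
O = 1074 (O = -408 + 1482 = 1074)
-4234 + O = -4234 + 1074 = -3160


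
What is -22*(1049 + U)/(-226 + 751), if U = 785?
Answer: -5764/75 ≈ -76.853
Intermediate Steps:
-22*(1049 + U)/(-226 + 751) = -22*(1049 + 785)/(-226 + 751) = -40348/525 = -22*262/75 = -5764/75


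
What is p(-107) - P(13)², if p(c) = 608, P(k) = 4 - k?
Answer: 527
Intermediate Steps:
p(-107) - P(13)² = 608 - (4 - 1*13)² = 608 - (4 - 13)² = 608 - 1*(-9)² = 608 - 1*81 = 608 - 81 = 527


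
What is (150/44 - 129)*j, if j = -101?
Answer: 279063/22 ≈ 12685.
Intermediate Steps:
(150/44 - 129)*j = (150/44 - 129)*(-101) = (150*(1/44) - 129)*(-101) = (75/22 - 129)*(-101) = -2763/22*(-101) = 279063/22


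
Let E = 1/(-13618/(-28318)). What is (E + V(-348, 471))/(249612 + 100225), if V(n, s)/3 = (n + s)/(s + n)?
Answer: 34586/2382040133 ≈ 1.4519e-5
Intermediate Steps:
V(n, s) = 3 (V(n, s) = 3*((n + s)/(s + n)) = 3*((n + s)/(n + s)) = 3*1 = 3)
E = 14159/6809 (E = 1/(-13618*(-1)/28318) = 1/(-2*(-6809/28318)) = 1/(6809/14159) = 14159/6809 ≈ 2.0795)
(E + V(-348, 471))/(249612 + 100225) = (14159/6809 + 3)/(249612 + 100225) = (34586/6809)/349837 = (34586/6809)*(1/349837) = 34586/2382040133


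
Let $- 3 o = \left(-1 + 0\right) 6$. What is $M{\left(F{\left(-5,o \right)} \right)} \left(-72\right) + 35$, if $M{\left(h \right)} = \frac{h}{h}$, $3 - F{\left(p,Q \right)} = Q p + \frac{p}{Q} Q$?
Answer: $-37$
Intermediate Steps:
$o = 2$ ($o = - \frac{\left(-1 + 0\right) 6}{3} = - \frac{\left(-1\right) 6}{3} = \left(- \frac{1}{3}\right) \left(-6\right) = 2$)
$F{\left(p,Q \right)} = 3 - p - Q p$ ($F{\left(p,Q \right)} = 3 - \left(Q p + \frac{p}{Q} Q\right) = 3 - \left(Q p + p\right) = 3 - \left(p + Q p\right) = 3 - p - Q p$)
$M{\left(h \right)} = 1$
$M{\left(F{\left(-5,o \right)} \right)} \left(-72\right) + 35 = 1 \left(-72\right) + 35 = -72 + 35 = -37$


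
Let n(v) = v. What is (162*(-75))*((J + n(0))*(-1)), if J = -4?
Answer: -48600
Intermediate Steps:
(162*(-75))*((J + n(0))*(-1)) = (162*(-75))*((-4 + 0)*(-1)) = -(-48600)*(-1) = -12150*4 = -48600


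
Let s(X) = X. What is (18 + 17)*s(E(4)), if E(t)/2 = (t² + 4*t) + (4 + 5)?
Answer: 2870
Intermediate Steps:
E(t) = 18 + 2*t² + 8*t (E(t) = 2*((t² + 4*t) + (4 + 5)) = 2*((t² + 4*t) + 9) = 2*(9 + t² + 4*t) = 18 + 2*t² + 8*t)
(18 + 17)*s(E(4)) = (18 + 17)*(18 + 2*4² + 8*4) = 35*(18 + 2*16 + 32) = 35*(18 + 32 + 32) = 35*82 = 2870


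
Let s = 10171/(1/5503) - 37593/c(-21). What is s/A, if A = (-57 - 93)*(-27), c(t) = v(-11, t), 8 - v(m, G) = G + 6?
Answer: 643647853/46575 ≈ 13820.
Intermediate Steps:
v(m, G) = 2 - G (v(m, G) = 8 - (G + 6) = 8 - (6 + G) = 8 + (-6 - G) = 2 - G)
c(t) = 2 - t
s = 1287295706/23 (s = 10171/(1/5503) - 37593/(2 - 1*(-21)) = 10171/(1/5503) - 37593/(2 + 21) = 10171*5503 - 37593/23 = 55971013 - 37593*1/23 = 55971013 - 37593/23 = 1287295706/23 ≈ 5.5969e+7)
A = 4050 (A = -150*(-27) = 4050)
s/A = (1287295706/23)/4050 = (1287295706/23)*(1/4050) = 643647853/46575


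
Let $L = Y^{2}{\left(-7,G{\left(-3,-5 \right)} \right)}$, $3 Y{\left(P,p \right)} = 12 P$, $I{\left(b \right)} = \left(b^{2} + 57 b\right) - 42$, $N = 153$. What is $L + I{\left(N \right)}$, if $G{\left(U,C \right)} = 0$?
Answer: $32872$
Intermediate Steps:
$I{\left(b \right)} = -42 + b^{2} + 57 b$
$Y{\left(P,p \right)} = 4 P$ ($Y{\left(P,p \right)} = \frac{12 P}{3} = 4 P$)
$L = 784$ ($L = \left(4 \left(-7\right)\right)^{2} = \left(-28\right)^{2} = 784$)
$L + I{\left(N \right)} = 784 + \left(-42 + 153^{2} + 57 \cdot 153\right) = 784 + \left(-42 + 23409 + 8721\right) = 784 + 32088 = 32872$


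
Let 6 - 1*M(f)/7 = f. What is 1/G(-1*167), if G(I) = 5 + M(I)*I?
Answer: -1/202232 ≈ -4.9448e-6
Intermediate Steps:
M(f) = 42 - 7*f
G(I) = 5 + I*(42 - 7*I) (G(I) = 5 + (42 - 7*I)*I = 5 + I*(42 - 7*I))
1/G(-1*167) = 1/(5 - 7*(-1*167)*(-6 - 1*167)) = 1/(5 - 7*(-167)*(-6 - 167)) = 1/(5 - 7*(-167)*(-173)) = 1/(5 - 202237) = 1/(-202232) = -1/202232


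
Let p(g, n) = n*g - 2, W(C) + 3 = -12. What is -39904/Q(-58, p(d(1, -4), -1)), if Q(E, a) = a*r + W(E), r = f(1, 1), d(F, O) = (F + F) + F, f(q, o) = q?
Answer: 9976/5 ≈ 1995.2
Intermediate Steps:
W(C) = -15 (W(C) = -3 - 12 = -15)
d(F, O) = 3*F (d(F, O) = 2*F + F = 3*F)
r = 1
p(g, n) = -2 + g*n (p(g, n) = g*n - 2 = -2 + g*n)
Q(E, a) = -15 + a (Q(E, a) = a*1 - 15 = a - 15 = -15 + a)
-39904/Q(-58, p(d(1, -4), -1)) = -39904/(-15 + (-2 + (3*1)*(-1))) = -39904/(-15 + (-2 + 3*(-1))) = -39904/(-15 + (-2 - 3)) = -39904/(-15 - 5) = -39904/(-20) = -39904*(-1/20) = 9976/5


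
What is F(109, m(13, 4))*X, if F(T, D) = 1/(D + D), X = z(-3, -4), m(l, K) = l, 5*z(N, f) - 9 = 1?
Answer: 1/13 ≈ 0.076923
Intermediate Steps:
z(N, f) = 2 (z(N, f) = 9/5 + (⅕)*1 = 9/5 + ⅕ = 2)
X = 2
F(T, D) = 1/(2*D)
F(109, m(13, 4))*X = ((½)/13)*2 = ((½)*(1/13))*2 = (1/26)*2 = 1/13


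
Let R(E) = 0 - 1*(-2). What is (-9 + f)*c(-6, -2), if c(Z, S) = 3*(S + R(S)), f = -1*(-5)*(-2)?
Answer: 0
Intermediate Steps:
R(E) = 2 (R(E) = 0 + 2 = 2)
f = -10 (f = 5*(-2) = -10)
c(Z, S) = 6 + 3*S (c(Z, S) = 3*(S + 2) = 3*(2 + S) = 6 + 3*S)
(-9 + f)*c(-6, -2) = (-9 - 10)*(6 + 3*(-2)) = -19*(6 - 6) = -19*0 = 0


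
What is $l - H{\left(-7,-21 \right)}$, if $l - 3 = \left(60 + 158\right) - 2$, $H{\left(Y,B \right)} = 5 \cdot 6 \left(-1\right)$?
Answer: $249$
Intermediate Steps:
$H{\left(Y,B \right)} = -30$ ($H{\left(Y,B \right)} = 30 \left(-1\right) = -30$)
$l = 219$ ($l = 3 + \left(\left(60 + 158\right) - 2\right) = 3 + \left(218 - 2\right) = 3 + 216 = 219$)
$l - H{\left(-7,-21 \right)} = 219 - -30 = 219 + 30 = 249$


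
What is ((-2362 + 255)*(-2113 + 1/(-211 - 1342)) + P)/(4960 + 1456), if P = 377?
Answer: 6914684911/9964048 ≈ 693.96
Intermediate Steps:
((-2362 + 255)*(-2113 + 1/(-211 - 1342)) + P)/(4960 + 1456) = ((-2362 + 255)*(-2113 + 1/(-211 - 1342)) + 377)/(4960 + 1456) = (-2107*(-2113 + 1/(-1553)) + 377)/6416 = (-2107*(-2113 - 1/1553) + 377)*(1/6416) = (-2107*(-3281490/1553) + 377)*(1/6416) = (6914099430/1553 + 377)*(1/6416) = (6914684911/1553)*(1/6416) = 6914684911/9964048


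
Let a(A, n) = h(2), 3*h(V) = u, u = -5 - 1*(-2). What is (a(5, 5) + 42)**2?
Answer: 1681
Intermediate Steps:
u = -3 (u = -5 + 2 = -3)
h(V) = -1 (h(V) = (1/3)*(-3) = -1)
a(A, n) = -1
(a(5, 5) + 42)**2 = (-1 + 42)**2 = 41**2 = 1681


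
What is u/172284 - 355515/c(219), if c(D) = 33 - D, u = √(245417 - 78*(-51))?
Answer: 118505/62 + √249395/172284 ≈ 1911.4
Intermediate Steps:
u = √249395 (u = √(245417 + 3978) = √249395 ≈ 499.39)
u/172284 - 355515/c(219) = √249395/172284 - 355515/(33 - 1*219) = √249395*(1/172284) - 355515/(33 - 219) = √249395/172284 - 355515/(-186) = √249395/172284 - 355515*(-1/186) = √249395/172284 + 118505/62 = 118505/62 + √249395/172284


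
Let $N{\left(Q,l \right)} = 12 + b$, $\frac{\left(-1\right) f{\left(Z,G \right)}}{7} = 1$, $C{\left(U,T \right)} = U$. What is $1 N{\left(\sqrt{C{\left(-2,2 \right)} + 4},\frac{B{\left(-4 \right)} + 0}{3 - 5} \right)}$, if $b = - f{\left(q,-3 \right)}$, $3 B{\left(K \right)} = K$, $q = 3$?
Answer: $19$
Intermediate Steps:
$B{\left(K \right)} = \frac{K}{3}$
$f{\left(Z,G \right)} = -7$ ($f{\left(Z,G \right)} = \left(-7\right) 1 = -7$)
$b = 7$ ($b = \left(-1\right) \left(-7\right) = 7$)
$N{\left(Q,l \right)} = 19$ ($N{\left(Q,l \right)} = 12 + 7 = 19$)
$1 N{\left(\sqrt{C{\left(-2,2 \right)} + 4},\frac{B{\left(-4 \right)} + 0}{3 - 5} \right)} = 1 \cdot 19 = 19$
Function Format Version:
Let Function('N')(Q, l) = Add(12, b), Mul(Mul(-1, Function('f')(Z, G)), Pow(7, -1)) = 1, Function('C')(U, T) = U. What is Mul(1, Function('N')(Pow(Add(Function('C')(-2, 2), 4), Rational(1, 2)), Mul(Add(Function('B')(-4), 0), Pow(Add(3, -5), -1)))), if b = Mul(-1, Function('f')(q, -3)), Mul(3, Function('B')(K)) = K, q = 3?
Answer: 19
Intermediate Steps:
Function('B')(K) = Mul(Rational(1, 3), K)
Function('f')(Z, G) = -7 (Function('f')(Z, G) = Mul(-7, 1) = -7)
b = 7 (b = Mul(-1, -7) = 7)
Function('N')(Q, l) = 19 (Function('N')(Q, l) = Add(12, 7) = 19)
Mul(1, Function('N')(Pow(Add(Function('C')(-2, 2), 4), Rational(1, 2)), Mul(Add(Function('B')(-4), 0), Pow(Add(3, -5), -1)))) = Mul(1, 19) = 19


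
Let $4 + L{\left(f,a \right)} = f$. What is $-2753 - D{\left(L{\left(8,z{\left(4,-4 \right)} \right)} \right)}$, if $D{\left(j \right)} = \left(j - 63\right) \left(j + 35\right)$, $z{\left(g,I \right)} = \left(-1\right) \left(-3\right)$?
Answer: $-452$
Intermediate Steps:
$z{\left(g,I \right)} = 3$
$L{\left(f,a \right)} = -4 + f$
$D{\left(j \right)} = \left(-63 + j\right) \left(35 + j\right)$
$-2753 - D{\left(L{\left(8,z{\left(4,-4 \right)} \right)} \right)} = -2753 - \left(-2205 + \left(-4 + 8\right)^{2} - 28 \left(-4 + 8\right)\right) = -2753 - \left(-2205 + 4^{2} - 112\right) = -2753 - \left(-2205 + 16 - 112\right) = -2753 - -2301 = -2753 + 2301 = -452$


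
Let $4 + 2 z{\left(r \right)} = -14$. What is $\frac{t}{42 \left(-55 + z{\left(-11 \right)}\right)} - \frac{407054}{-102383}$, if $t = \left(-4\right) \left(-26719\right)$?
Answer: $- \frac{351718727}{9828768} \approx -35.785$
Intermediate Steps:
$t = 106876$
$z{\left(r \right)} = -9$ ($z{\left(r \right)} = -2 + \frac{1}{2} \left(-14\right) = -2 - 7 = -9$)
$\frac{t}{42 \left(-55 + z{\left(-11 \right)}\right)} - \frac{407054}{-102383} = \frac{106876}{42 \left(-55 - 9\right)} - \frac{407054}{-102383} = \frac{106876}{42 \left(-64\right)} - - \frac{407054}{102383} = \frac{106876}{-2688} + \frac{407054}{102383} = 106876 \left(- \frac{1}{2688}\right) + \frac{407054}{102383} = - \frac{3817}{96} + \frac{407054}{102383} = - \frac{351718727}{9828768}$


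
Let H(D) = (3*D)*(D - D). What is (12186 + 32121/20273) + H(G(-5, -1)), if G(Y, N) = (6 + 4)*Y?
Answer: 247078899/20273 ≈ 12188.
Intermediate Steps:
G(Y, N) = 10*Y
H(D) = 0 (H(D) = (3*D)*0 = 0)
(12186 + 32121/20273) + H(G(-5, -1)) = (12186 + 32121/20273) + 0 = 247078899/20273 + 0 = 247078899/20273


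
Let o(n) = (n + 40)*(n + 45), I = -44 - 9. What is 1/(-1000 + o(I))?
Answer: -1/896 ≈ -0.0011161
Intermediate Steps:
I = -53
o(n) = (40 + n)*(45 + n)
1/(-1000 + o(I)) = 1/(-1000 + (1800 + (-53)**2 + 85*(-53))) = 1/(-1000 + (1800 + 2809 - 4505)) = 1/(-1000 + 104) = 1/(-896) = -1/896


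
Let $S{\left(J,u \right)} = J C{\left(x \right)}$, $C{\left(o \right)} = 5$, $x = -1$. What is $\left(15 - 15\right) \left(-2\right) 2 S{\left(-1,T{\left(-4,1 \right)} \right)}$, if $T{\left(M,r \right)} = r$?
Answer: $0$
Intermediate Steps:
$S{\left(J,u \right)} = 5 J$ ($S{\left(J,u \right)} = J 5 = 5 J$)
$\left(15 - 15\right) \left(-2\right) 2 S{\left(-1,T{\left(-4,1 \right)} \right)} = \left(15 - 15\right) \left(-2\right) 2 \cdot 5 \left(-1\right) = 0 \left(\left(-4\right) \left(-5\right)\right) = 0 \cdot 20 = 0$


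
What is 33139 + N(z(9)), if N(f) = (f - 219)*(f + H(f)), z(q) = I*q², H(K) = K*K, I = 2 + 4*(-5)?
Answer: -3562428023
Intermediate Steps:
I = -18 (I = 2 - 20 = -18)
H(K) = K²
z(q) = -18*q²
N(f) = (-219 + f)*(f + f²) (N(f) = (f - 219)*(f + f²) = (-219 + f)*(f + f²))
33139 + N(z(9)) = 33139 + (-18*9²)*(-219 + (-18*9²)² - (-3924)*9²) = 33139 + (-18*81)*(-219 + (-18*81)² - (-3924)*81) = 33139 - 1458*(-219 + (-1458)² - 218*(-1458)) = 33139 - 1458*(-219 + 2125764 + 317844) = 33139 - 1458*2443389 = 33139 - 3562461162 = -3562428023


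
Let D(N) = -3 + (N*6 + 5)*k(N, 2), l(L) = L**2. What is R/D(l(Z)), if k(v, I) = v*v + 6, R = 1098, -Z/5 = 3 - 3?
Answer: 122/3 ≈ 40.667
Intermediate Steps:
Z = 0 (Z = -5*(3 - 3) = -5*0 = 0)
k(v, I) = 6 + v**2 (k(v, I) = v**2 + 6 = 6 + v**2)
D(N) = -3 + (5 + 6*N)*(6 + N**2) (D(N) = -3 + (N*6 + 5)*(6 + N**2) = -3 + (6*N + 5)*(6 + N**2) = -3 + (5 + 6*N)*(6 + N**2))
R/D(l(Z)) = 1098/(27 + 5*(0**2)**2 + 6*0**2*(6 + (0**2)**2)) = 1098/(27 + 5*0**2 + 6*0*(6 + 0**2)) = 1098/(27 + 5*0 + 6*0*(6 + 0)) = 1098/(27 + 0 + 6*0*6) = 1098/(27 + 0 + 0) = 1098/27 = 1098*(1/27) = 122/3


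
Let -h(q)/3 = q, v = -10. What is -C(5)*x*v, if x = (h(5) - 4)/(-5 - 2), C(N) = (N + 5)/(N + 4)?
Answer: 1900/63 ≈ 30.159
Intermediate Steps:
h(q) = -3*q
C(N) = (5 + N)/(4 + N)
x = 19/7 (x = (-3*5 - 4)/(-5 - 2) = (-15 - 4)/(-7) = -19*(-⅐) = 19/7 ≈ 2.7143)
-C(5)*x*v = -((5 + 5)/(4 + 5))*(19/7)*(-10) = -(10/9)*(19/7)*(-10) = -190*(-10)/63 = -1*(-1900/63) = 1900/63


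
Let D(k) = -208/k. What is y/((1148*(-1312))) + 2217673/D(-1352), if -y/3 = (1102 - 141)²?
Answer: 21711340785475/1506176 ≈ 1.4415e+7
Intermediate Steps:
y = -2770563 (y = -3*(1102 - 141)² = -3*961² = -3*923521 = -2770563)
y/((1148*(-1312))) + 2217673/D(-1352) = -2770563/(1148*(-1312)) + 2217673/((-208/(-1352))) = -2770563/(-1506176) + 2217673/((-208*(-1/1352))) = -2770563*(-1/1506176) + 2217673/(2/13) = 2770563/1506176 + 2217673*(13/2) = 2770563/1506176 + 28829749/2 = 21711340785475/1506176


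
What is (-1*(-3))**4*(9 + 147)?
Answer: 12636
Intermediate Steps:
(-1*(-3))**4*(9 + 147) = 3**4*156 = 81*156 = 12636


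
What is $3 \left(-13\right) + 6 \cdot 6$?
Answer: $-3$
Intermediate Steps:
$3 \left(-13\right) + 6 \cdot 6 = -39 + 36 = -3$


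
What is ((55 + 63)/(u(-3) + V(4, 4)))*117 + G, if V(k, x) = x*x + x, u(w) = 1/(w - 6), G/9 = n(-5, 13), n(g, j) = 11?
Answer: 141975/179 ≈ 793.16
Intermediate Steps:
G = 99 (G = 9*11 = 99)
u(w) = 1/(-6 + w)
V(k, x) = x + x**2 (V(k, x) = x**2 + x = x + x**2)
((55 + 63)/(u(-3) + V(4, 4)))*117 + G = ((55 + 63)/(1/(-6 - 3) + 4*(1 + 4)))*117 + 99 = (118/(1/(-9) + 4*5))*117 + 99 = (118/(-1/9 + 20))*117 + 99 = (118/(179/9))*117 + 99 = (118*(9/179))*117 + 99 = (1062/179)*117 + 99 = 124254/179 + 99 = 141975/179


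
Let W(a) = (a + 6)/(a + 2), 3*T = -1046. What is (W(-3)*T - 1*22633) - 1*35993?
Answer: -57580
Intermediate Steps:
T = -1046/3 (T = (1/3)*(-1046) = -1046/3 ≈ -348.67)
W(a) = (6 + a)/(2 + a)
(W(-3)*T - 1*22633) - 1*35993 = (((6 - 3)/(2 - 3))*(-1046/3) - 1*22633) - 1*35993 = ((3/(-1))*(-1046/3) - 22633) - 35993 = (-1*3*(-1046/3) - 22633) - 35993 = (-3*(-1046/3) - 22633) - 35993 = (1046 - 22633) - 35993 = -21587 - 35993 = -57580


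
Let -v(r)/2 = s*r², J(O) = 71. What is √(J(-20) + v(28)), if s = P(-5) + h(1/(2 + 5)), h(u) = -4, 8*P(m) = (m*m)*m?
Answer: 3*√3427 ≈ 175.62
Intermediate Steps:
P(m) = m³/8 (P(m) = ((m*m)*m)/8 = (m²*m)/8 = m³/8)
s = -157/8 (s = (⅛)*(-5)³ - 4 = (⅛)*(-125) - 4 = -125/8 - 4 = -157/8 ≈ -19.625)
v(r) = 157*r²/4 (v(r) = -(-157)*r²/4 = 157*r²/4)
√(J(-20) + v(28)) = √(71 + (157/4)*28²) = √(71 + (157/4)*784) = √(71 + 30772) = √30843 = 3*√3427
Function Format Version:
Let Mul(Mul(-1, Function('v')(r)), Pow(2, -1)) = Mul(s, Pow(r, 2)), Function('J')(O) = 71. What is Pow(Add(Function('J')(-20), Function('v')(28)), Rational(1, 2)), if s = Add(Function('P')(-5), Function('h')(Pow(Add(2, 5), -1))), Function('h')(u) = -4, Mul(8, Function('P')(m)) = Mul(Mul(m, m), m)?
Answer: Mul(3, Pow(3427, Rational(1, 2))) ≈ 175.62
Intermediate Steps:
Function('P')(m) = Mul(Rational(1, 8), Pow(m, 3)) (Function('P')(m) = Mul(Rational(1, 8), Mul(Mul(m, m), m)) = Mul(Rational(1, 8), Mul(Pow(m, 2), m)) = Mul(Rational(1, 8), Pow(m, 3)))
s = Rational(-157, 8) (s = Add(Mul(Rational(1, 8), Pow(-5, 3)), -4) = Add(Mul(Rational(1, 8), -125), -4) = Add(Rational(-125, 8), -4) = Rational(-157, 8) ≈ -19.625)
Function('v')(r) = Mul(Rational(157, 4), Pow(r, 2)) (Function('v')(r) = Mul(-2, Mul(Rational(-157, 8), Pow(r, 2))) = Mul(Rational(157, 4), Pow(r, 2)))
Pow(Add(Function('J')(-20), Function('v')(28)), Rational(1, 2)) = Pow(Add(71, Mul(Rational(157, 4), Pow(28, 2))), Rational(1, 2)) = Pow(Add(71, Mul(Rational(157, 4), 784)), Rational(1, 2)) = Pow(Add(71, 30772), Rational(1, 2)) = Pow(30843, Rational(1, 2)) = Mul(3, Pow(3427, Rational(1, 2)))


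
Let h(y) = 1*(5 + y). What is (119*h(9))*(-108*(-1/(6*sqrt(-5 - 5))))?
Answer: -14994*I*sqrt(10)/5 ≈ -9483.0*I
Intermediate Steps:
h(y) = 5 + y
(119*h(9))*(-108*(-1/(6*sqrt(-5 - 5)))) = (119*(5 + 9))*(-108*(-1/(6*sqrt(-5 - 5)))) = (119*14)*(-108*I*sqrt(10)/60) = 1666*(-108*I*sqrt(10)/60) = 1666*(-9*I*sqrt(10)/5) = -14994*I*sqrt(10)/5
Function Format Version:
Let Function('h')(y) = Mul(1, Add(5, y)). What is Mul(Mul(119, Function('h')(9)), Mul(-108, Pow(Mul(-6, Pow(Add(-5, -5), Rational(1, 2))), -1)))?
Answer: Mul(Rational(-14994, 5), I, Pow(10, Rational(1, 2))) ≈ Mul(-9483.0, I)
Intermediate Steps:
Function('h')(y) = Add(5, y)
Mul(Mul(119, Function('h')(9)), Mul(-108, Pow(Mul(-6, Pow(Add(-5, -5), Rational(1, 2))), -1))) = Mul(Mul(119, Add(5, 9)), Mul(-108, Pow(Mul(-6, Pow(Add(-5, -5), Rational(1, 2))), -1))) = Mul(Mul(119, 14), Mul(-108, Pow(Mul(-6, Pow(-10, Rational(1, 2))), -1))) = Mul(1666, Mul(-108, Pow(Mul(-6, Mul(I, Pow(10, Rational(1, 2)))), -1))) = Mul(1666, Mul(-108, Pow(Mul(-6, I, Pow(10, Rational(1, 2))), -1))) = Mul(1666, Mul(-108, Mul(Rational(1, 60), I, Pow(10, Rational(1, 2))))) = Mul(1666, Mul(Rational(-9, 5), I, Pow(10, Rational(1, 2)))) = Mul(Rational(-14994, 5), I, Pow(10, Rational(1, 2)))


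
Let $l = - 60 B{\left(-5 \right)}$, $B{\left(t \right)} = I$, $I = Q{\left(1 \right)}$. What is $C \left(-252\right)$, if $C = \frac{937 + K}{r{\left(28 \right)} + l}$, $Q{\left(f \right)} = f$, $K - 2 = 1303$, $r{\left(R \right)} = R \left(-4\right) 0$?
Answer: $\frac{47082}{5} \approx 9416.4$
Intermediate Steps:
$r{\left(R \right)} = 0$ ($r{\left(R \right)} = - 4 R 0 = 0$)
$K = 1305$ ($K = 2 + 1303 = 1305$)
$I = 1$
$B{\left(t \right)} = 1$
$l = -60$ ($l = \left(-60\right) 1 = -60$)
$C = - \frac{1121}{30}$ ($C = \frac{937 + 1305}{0 - 60} = \frac{2242}{-60} = 2242 \left(- \frac{1}{60}\right) = - \frac{1121}{30} \approx -37.367$)
$C \left(-252\right) = \left(- \frac{1121}{30}\right) \left(-252\right) = \frac{47082}{5}$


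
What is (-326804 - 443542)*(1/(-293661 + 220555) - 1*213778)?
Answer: 6019658693188137/36553 ≈ 1.6468e+11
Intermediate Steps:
(-326804 - 443542)*(1/(-293661 + 220555) - 1*213778) = -770346*(1/(-73106) - 213778) = -770346*(-1/73106 - 213778) = -770346*(-15628454469/73106) = 6019658693188137/36553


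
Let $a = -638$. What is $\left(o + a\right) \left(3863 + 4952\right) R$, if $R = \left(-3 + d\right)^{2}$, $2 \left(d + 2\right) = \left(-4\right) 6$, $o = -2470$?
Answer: $-7917738780$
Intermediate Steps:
$d = -14$ ($d = -2 + \frac{\left(-4\right) 6}{2} = -2 + \frac{1}{2} \left(-24\right) = -2 - 12 = -14$)
$R = 289$ ($R = \left(-3 - 14\right)^{2} = \left(-17\right)^{2} = 289$)
$\left(o + a\right) \left(3863 + 4952\right) R = \left(-2470 - 638\right) \left(3863 + 4952\right) 289 = \left(-3108\right) 8815 \cdot 289 = \left(-27397020\right) 289 = -7917738780$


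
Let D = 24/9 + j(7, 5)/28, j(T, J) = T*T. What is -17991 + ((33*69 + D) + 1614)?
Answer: -169147/12 ≈ -14096.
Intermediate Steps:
j(T, J) = T²
D = 53/12 (D = 24/9 + 7²/28 = 24*(⅑) + 49*(1/28) = 8/3 + 7/4 = 53/12 ≈ 4.4167)
-17991 + ((33*69 + D) + 1614) = -17991 + ((33*69 + 53/12) + 1614) = -17991 + ((2277 + 53/12) + 1614) = -17991 + (27377/12 + 1614) = -17991 + 46745/12 = -169147/12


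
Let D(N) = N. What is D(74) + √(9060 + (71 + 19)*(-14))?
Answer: 74 + 10*√78 ≈ 162.32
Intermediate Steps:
D(74) + √(9060 + (71 + 19)*(-14)) = 74 + √(9060 + (71 + 19)*(-14)) = 74 + √(9060 + 90*(-14)) = 74 + √(9060 - 1260) = 74 + √7800 = 74 + 10*√78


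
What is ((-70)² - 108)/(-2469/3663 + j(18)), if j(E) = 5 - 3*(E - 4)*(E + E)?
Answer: -2925516/920435 ≈ -3.1784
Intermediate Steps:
j(E) = 5 - 6*E*(-4 + E) (j(E) = 5 - 3*(-4 + E)*2*E = 5 - 6*E*(-4 + E))
((-70)² - 108)/(-2469/3663 + j(18)) = ((-70)² - 108)/(-2469/3663 + (5 - 6*18² + 24*18)) = (4900 - 108)/(-2469*1/3663 + (5 - 6*324 + 432)) = 4792/(-823/1221 + (5 - 1944 + 432)) = 4792/(-823/1221 - 1507) = 4792/(-1840870/1221) = 4792*(-1221/1840870) = -2925516/920435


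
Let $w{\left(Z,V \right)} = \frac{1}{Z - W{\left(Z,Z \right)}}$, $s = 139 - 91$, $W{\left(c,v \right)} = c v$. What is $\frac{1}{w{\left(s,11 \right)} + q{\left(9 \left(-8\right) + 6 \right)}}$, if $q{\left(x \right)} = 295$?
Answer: $\frac{2256}{665519} \approx 0.0033898$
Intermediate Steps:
$s = 48$
$w{\left(Z,V \right)} = \frac{1}{Z - Z^{2}}$ ($w{\left(Z,V \right)} = \frac{1}{Z - Z Z} = \frac{1}{Z - Z^{2}}$)
$\frac{1}{w{\left(s,11 \right)} + q{\left(9 \left(-8\right) + 6 \right)}} = \frac{1}{\frac{1}{48 \left(1 - 48\right)} + 295} = \frac{1}{\frac{1}{48 \left(-47\right)} + 295} = \frac{1}{\frac{1}{48} \left(- \frac{1}{47}\right) + 295} = \frac{1}{- \frac{1}{2256} + 295} = \frac{1}{\frac{665519}{2256}} = \frac{2256}{665519}$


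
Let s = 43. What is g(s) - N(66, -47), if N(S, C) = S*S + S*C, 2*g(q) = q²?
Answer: -659/2 ≈ -329.50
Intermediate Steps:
g(q) = q²/2
N(S, C) = S² + C*S
g(s) - N(66, -47) = (½)*43² - 66*(-47 + 66) = (½)*1849 - 66*19 = 1849/2 - 1*1254 = 1849/2 - 1254 = -659/2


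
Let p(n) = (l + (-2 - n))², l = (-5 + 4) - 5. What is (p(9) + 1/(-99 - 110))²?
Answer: 3648160000/43681 ≈ 83518.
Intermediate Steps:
l = -6 (l = -1 - 5 = -6)
p(n) = (-8 - n)² (p(n) = (-6 + (-2 - n))² = (-8 - n)²)
(p(9) + 1/(-99 - 110))² = ((8 + 9)² + 1/(-99 - 110))² = (17² + 1/(-209))² = (289 - 1/209)² = (60400/209)² = 3648160000/43681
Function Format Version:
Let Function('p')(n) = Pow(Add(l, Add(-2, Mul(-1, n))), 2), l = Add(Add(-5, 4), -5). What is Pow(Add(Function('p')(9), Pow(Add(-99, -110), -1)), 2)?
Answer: Rational(3648160000, 43681) ≈ 83518.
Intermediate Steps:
l = -6 (l = Add(-1, -5) = -6)
Function('p')(n) = Pow(Add(-8, Mul(-1, n)), 2) (Function('p')(n) = Pow(Add(-6, Add(-2, Mul(-1, n))), 2) = Pow(Add(-8, Mul(-1, n)), 2))
Pow(Add(Function('p')(9), Pow(Add(-99, -110), -1)), 2) = Pow(Add(Pow(Add(8, 9), 2), Pow(Add(-99, -110), -1)), 2) = Pow(Add(Pow(17, 2), Pow(-209, -1)), 2) = Pow(Add(289, Rational(-1, 209)), 2) = Pow(Rational(60400, 209), 2) = Rational(3648160000, 43681)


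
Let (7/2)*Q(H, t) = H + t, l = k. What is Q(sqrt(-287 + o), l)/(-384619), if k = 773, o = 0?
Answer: -1546/2692333 - 2*I*sqrt(287)/2692333 ≈ -0.00057422 - 1.2585e-5*I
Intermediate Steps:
l = 773
Q(H, t) = 2*H/7 + 2*t/7 (Q(H, t) = 2*(H + t)/7 = 2*H/7 + 2*t/7)
Q(sqrt(-287 + o), l)/(-384619) = (2*sqrt(-287 + 0)/7 + (2/7)*773)/(-384619) = (2*sqrt(-287)/7 + 1546/7)*(-1/384619) = (2*(I*sqrt(287))/7 + 1546/7)*(-1/384619) = (2*I*sqrt(287)/7 + 1546/7)*(-1/384619) = (1546/7 + 2*I*sqrt(287)/7)*(-1/384619) = -1546/2692333 - 2*I*sqrt(287)/2692333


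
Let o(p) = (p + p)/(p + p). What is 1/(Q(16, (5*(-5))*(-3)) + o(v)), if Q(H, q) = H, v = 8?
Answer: 1/17 ≈ 0.058824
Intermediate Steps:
o(p) = 1 (o(p) = (2*p)/((2*p)) = (2*p)*(1/(2*p)) = 1)
1/(Q(16, (5*(-5))*(-3)) + o(v)) = 1/(16 + 1) = 1/17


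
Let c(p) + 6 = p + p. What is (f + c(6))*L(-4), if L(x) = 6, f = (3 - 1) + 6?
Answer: 84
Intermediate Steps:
f = 8 (f = 2 + 6 = 8)
c(p) = -6 + 2*p (c(p) = -6 + (p + p) = -6 + 2*p)
(f + c(6))*L(-4) = (8 + (-6 + 2*6))*6 = (8 + (-6 + 12))*6 = (8 + 6)*6 = 14*6 = 84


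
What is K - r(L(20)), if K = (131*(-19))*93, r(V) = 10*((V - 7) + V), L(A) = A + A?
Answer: -232207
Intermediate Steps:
L(A) = 2*A
r(V) = -70 + 20*V (r(V) = 10*((-7 + V) + V) = 10*(-7 + 2*V) = -70 + 20*V)
K = -231477 (K = -2489*93 = -231477)
K - r(L(20)) = -231477 - (-70 + 20*(2*20)) = -231477 - (-70 + 20*40) = -231477 - (-70 + 800) = -231477 - 1*730 = -231477 - 730 = -232207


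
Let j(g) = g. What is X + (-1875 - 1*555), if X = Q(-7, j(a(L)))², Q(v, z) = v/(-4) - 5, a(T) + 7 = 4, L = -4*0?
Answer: -38711/16 ≈ -2419.4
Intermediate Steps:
L = 0
a(T) = -3 (a(T) = -7 + 4 = -3)
Q(v, z) = -5 - v/4 (Q(v, z) = -v/4 - 5 = -5 - v/4)
X = 169/16 (X = (-5 - ¼*(-7))² = (-5 + 7/4)² = (-13/4)² = 169/16 ≈ 10.563)
X + (-1875 - 1*555) = 169/16 + (-1875 - 1*555) = 169/16 + (-1875 - 555) = 169/16 - 2430 = -38711/16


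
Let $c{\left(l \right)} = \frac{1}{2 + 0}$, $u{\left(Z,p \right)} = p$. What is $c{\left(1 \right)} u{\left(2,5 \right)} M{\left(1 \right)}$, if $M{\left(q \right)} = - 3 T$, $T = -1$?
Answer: $\frac{15}{2} \approx 7.5$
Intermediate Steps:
$c{\left(l \right)} = \frac{1}{2}$
$M{\left(q \right)} = 3$ ($M{\left(q \right)} = \left(-3\right) \left(-1\right) = 3$)
$c{\left(1 \right)} u{\left(2,5 \right)} M{\left(1 \right)} = \frac{1}{2} \cdot 5 \cdot 3 = \frac{5}{2} \cdot 3 = \frac{15}{2}$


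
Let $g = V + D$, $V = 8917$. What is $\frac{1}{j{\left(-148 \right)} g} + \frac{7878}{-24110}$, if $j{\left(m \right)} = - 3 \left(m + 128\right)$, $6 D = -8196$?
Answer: $- \frac{356918257}{1092327660} \approx -0.32675$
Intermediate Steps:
$D = -1366$ ($D = \frac{1}{6} \left(-8196\right) = -1366$)
$j{\left(m \right)} = -384 - 3 m$ ($j{\left(m \right)} = - 3 \left(128 + m\right) = -384 - 3 m$)
$g = 7551$ ($g = 8917 - 1366 = 7551$)
$\frac{1}{j{\left(-148 \right)} g} + \frac{7878}{-24110} = \frac{1}{\left(-384 - -444\right) 7551} + \frac{7878}{-24110} = \frac{1}{-384 + 444} \cdot \frac{1}{7551} + 7878 \left(- \frac{1}{24110}\right) = \frac{1}{60} \cdot \frac{1}{7551} - \frac{3939}{12055} = \frac{1}{453060} - \frac{3939}{12055} = - \frac{356918257}{1092327660}$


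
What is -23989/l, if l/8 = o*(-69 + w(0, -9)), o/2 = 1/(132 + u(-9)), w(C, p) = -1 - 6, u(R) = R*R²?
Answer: -14321433/1216 ≈ -11778.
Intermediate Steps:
u(R) = R³
w(C, p) = -7
o = -2/597 (o = 2/(132 + (-9)³) = 2/(132 - 729) = 2/(-597) = 2*(-1/597) = -2/597 ≈ -0.0033501)
l = 1216/597 (l = 8*(-2*(-69 - 7)/597) = 8*(-2/597*(-76)) = 8*(152/597) = 1216/597 ≈ 2.0368)
-23989/l = -23989/1216/597 = -23989*597/1216 = -14321433/1216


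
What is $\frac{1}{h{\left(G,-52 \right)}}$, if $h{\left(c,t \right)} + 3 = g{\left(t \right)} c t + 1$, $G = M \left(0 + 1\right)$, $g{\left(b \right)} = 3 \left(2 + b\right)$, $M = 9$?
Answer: $\frac{1}{70198} \approx 1.4245 \cdot 10^{-5}$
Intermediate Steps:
$g{\left(b \right)} = 6 + 3 b$
$G = 9$ ($G = 9 \left(0 + 1\right) = 9 \cdot 1 = 9$)
$h{\left(c,t \right)} = -2 + c t \left(6 + 3 t\right)$ ($h{\left(c,t \right)} = -3 + \left(\left(6 + 3 t\right) c t + 1\right) = -3 + \left(c \left(6 + 3 t\right) t + 1\right) = -3 + \left(c t \left(6 + 3 t\right) + 1\right) = -3 + \left(1 + c t \left(6 + 3 t\right)\right) = -2 + c t \left(6 + 3 t\right)$)
$\frac{1}{h{\left(G,-52 \right)}} = \frac{1}{-2 + 3 \cdot 9 \left(-52\right) \left(2 - 52\right)} = \frac{1}{-2 + 3 \cdot 9 \left(-52\right) \left(-50\right)} = \frac{1}{-2 + 70200} = \frac{1}{70198}$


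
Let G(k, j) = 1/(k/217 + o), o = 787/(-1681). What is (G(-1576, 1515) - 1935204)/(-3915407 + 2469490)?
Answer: 5457343376917/4077536547095 ≈ 1.3384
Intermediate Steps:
o = -787/1681 (o = 787*(-1/1681) = -787/1681 ≈ -0.46817)
G(k, j) = 1/(-787/1681 + k/217) (G(k, j) = 1/(k/217 - 787/1681) = 1/(-787/1681 + k/217))
(G(-1576, 1515) - 1935204)/(-3915407 + 2469490) = (364777/(-170779 + 1681*(-1576)) - 1935204)/(-3915407 + 2469490) = (364777/(-170779 - 2649256) - 1935204)/(-1445917) = (364777/(-2820035) - 1935204)*(-1/1445917) = (364777*(-1/2820035) - 1935204)*(-1/1445917) = (-364777/2820035 - 1935204)*(-1/1445917) = -5457343376917/2820035*(-1/1445917) = 5457343376917/4077536547095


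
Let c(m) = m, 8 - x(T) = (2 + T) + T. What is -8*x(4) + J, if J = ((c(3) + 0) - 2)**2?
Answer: 17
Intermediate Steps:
x(T) = 6 - 2*T (x(T) = 8 - ((2 + T) + T) = 8 - (2 + 2*T) = 8 + (-2 - 2*T) = 6 - 2*T)
J = 1 (J = ((3 + 0) - 2)**2 = (3 - 2)**2 = 1**2 = 1)
-8*x(4) + J = -8*(6 - 2*4) + 1 = -8*(6 - 8) + 1 = -8*(-2) + 1 = 16 + 1 = 17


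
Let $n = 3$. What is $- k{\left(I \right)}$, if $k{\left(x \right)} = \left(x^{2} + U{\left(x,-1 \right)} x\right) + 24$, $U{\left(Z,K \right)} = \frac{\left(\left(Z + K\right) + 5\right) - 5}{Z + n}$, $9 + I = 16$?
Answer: $- \frac{386}{5} \approx -77.2$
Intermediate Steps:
$I = 7$ ($I = -9 + 16 = 7$)
$U{\left(Z,K \right)} = \frac{K + Z}{3 + Z}$ ($U{\left(Z,K \right)} = \frac{\left(\left(Z + K\right) + 5\right) - 5}{Z + 3} = \frac{\left(\left(K + Z\right) + 5\right) - 5}{3 + Z} = \frac{\left(5 + K + Z\right) - 5}{3 + Z} = \frac{K + Z}{3 + Z}$)
$k{\left(x \right)} = 24 + x^{2} + \frac{x \left(-1 + x\right)}{3 + x}$ ($k{\left(x \right)} = \left(x^{2} + \frac{-1 + x}{3 + x} x\right) + 24 = \left(x^{2} + \frac{x \left(-1 + x\right)}{3 + x}\right) + 24 = 24 + x^{2} + \frac{x \left(-1 + x\right)}{3 + x}$)
$- k{\left(I \right)} = - \frac{7 \left(-1 + 7\right) + \left(3 + 7\right) \left(24 + 7^{2}\right)}{3 + 7} = - \frac{7 \cdot 6 + 10 \left(24 + 49\right)}{10} = - \frac{42 + 10 \cdot 73}{10} = - \frac{42 + 730}{10} = - \frac{772}{10} = \left(-1\right) \frac{386}{5} = - \frac{386}{5}$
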